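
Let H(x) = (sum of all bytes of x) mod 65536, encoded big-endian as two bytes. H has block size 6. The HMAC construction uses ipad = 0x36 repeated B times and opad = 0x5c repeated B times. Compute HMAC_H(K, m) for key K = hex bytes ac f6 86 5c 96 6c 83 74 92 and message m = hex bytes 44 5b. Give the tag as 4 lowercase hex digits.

0300

Key hex bytes ac f6 86 5c 96 6c 83 74 92 is 9 bytes > B = 6, so hash it first: H(key) = 05 0f, then zero-pad to 6 bytes: K' = 05 0f 00 00 00 00.
K' ⊕ ipad = 33 39 36 36 36 36.  K' ⊕ opad = 59 53 5c 5c 5c 5c.
Inner input = (K'⊕ipad) ∥ m = 33 39 36 36 36 36 ∥ 44 5b.
Inner hash: sum = 51+57+54+54+54+54+68+91 = 483 → 01 e3.
Outer input = (K'⊕opad) ∥ inner = 59 53 5c 5c 5c 5c ∥ 01 e3.
Outer hash (tag): sum = 89+83+92+92+92+92+1+227 = 768 → 03 00.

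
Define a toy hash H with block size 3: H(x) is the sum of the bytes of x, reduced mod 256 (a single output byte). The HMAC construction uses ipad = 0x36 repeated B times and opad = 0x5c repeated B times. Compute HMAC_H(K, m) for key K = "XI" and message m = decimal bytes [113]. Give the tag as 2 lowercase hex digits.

Key "XI" = 58 49 is 2 bytes ≤ B = 3; zero-pad to 3 bytes: K' = 58 49 00.
K' ⊕ ipad = 6e 7f 36.  K' ⊕ opad = 04 15 5c.
Inner input = (K'⊕ipad) ∥ m = 6e 7f 36 ∥ 71.
Inner hash: sum = 110+127+54+113 = 404; mod 256 = 148 → 94.
Outer input = (K'⊕opad) ∥ inner = 04 15 5c ∥ 94.
Outer hash (tag): sum = 4+21+92+148 = 265; mod 256 = 9 → 09.

09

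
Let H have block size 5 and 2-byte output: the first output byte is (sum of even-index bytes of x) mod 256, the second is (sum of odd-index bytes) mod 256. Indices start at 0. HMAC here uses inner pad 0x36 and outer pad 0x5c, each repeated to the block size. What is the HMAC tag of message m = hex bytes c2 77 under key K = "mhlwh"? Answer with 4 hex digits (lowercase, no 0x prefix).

Key "mhlwh" = 6d 68 6c 77 68 is exactly B = 5 bytes: K' = 6d 68 6c 77 68.
K' ⊕ ipad = 5b 5e 5a 41 5e.  K' ⊕ opad = 31 34 30 2b 34.
Inner input = (K'⊕ipad) ∥ m = 5b 5e 5a 41 5e ∥ c2 77.
Inner hash: even-index sum = 394 mod 256 = 138; odd-index sum = 353 mod 256 = 97 → 8a 61.
Outer input = (K'⊕opad) ∥ inner = 31 34 30 2b 34 ∥ 8a 61.
Outer hash (tag): even-index sum = 246 mod 256 = 246; odd-index sum = 233 mod 256 = 233 → f6 e9.

f6e9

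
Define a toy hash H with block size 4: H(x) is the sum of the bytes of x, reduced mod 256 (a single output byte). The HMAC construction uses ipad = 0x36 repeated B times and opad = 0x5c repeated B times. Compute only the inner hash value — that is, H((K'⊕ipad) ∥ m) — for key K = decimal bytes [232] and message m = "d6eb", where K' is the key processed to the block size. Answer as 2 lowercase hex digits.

e1

Key decimal bytes [232] = e8 is 1 byte ≤ B = 4; zero-pad to 4 bytes: K' = e8 00 00 00.
K' ⊕ ipad = de 36 36 36.
Inner input = de 36 36 36 ∥ 64 36 65 62.
Inner hash: sum = 222+54+54+54+100+54+101+98 = 737; mod 256 = 225 → e1.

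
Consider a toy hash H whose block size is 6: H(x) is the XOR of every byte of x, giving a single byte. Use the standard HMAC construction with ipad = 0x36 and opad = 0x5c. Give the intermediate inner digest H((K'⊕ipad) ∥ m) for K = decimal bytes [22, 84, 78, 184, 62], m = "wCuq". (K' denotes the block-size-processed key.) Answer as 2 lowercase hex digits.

Key decimal bytes [22, 84, 78, 184, 62] = 16 54 4e b8 3e is 5 bytes ≤ B = 6; zero-pad to 6 bytes: K' = 16 54 4e b8 3e 00.
K' ⊕ ipad = 20 62 78 8e 08 36.
Inner input = 20 62 78 8e 08 36 ∥ 77 43 75 71.
Inner hash: XOR 20⊕62⊕78⊕8e⊕08⊕36⊕77⊕43⊕75⊕71 = ba.

ba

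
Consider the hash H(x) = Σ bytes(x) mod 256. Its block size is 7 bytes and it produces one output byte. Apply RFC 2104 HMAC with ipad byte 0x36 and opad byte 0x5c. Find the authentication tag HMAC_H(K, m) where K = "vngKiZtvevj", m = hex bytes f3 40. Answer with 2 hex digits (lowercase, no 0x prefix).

Key "vngKiZtvevj" = 76 6e 67 4b 69 5a 74 76 65 76 6a is 11 bytes > B = 7, so hash it first: H(key) = 88, then zero-pad to 7 bytes: K' = 88 00 00 00 00 00 00.
K' ⊕ ipad = be 36 36 36 36 36 36.  K' ⊕ opad = d4 5c 5c 5c 5c 5c 5c.
Inner input = (K'⊕ipad) ∥ m = be 36 36 36 36 36 36 ∥ f3 40.
Inner hash: sum = 190+54+54+54+54+54+54+243+64 = 821; mod 256 = 53 → 35.
Outer input = (K'⊕opad) ∥ inner = d4 5c 5c 5c 5c 5c 5c ∥ 35.
Outer hash (tag): sum = 212+92+92+92+92+92+92+53 = 817; mod 256 = 49 → 31.

31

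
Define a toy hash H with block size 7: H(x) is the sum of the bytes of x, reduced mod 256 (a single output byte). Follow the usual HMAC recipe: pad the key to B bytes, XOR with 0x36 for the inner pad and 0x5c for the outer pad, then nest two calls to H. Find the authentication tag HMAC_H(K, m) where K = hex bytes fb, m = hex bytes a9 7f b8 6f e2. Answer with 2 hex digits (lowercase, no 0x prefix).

Key hex bytes fb is 1 byte ≤ B = 7; zero-pad to 7 bytes: K' = fb 00 00 00 00 00 00.
K' ⊕ ipad = cd 36 36 36 36 36 36.  K' ⊕ opad = a7 5c 5c 5c 5c 5c 5c.
Inner input = (K'⊕ipad) ∥ m = cd 36 36 36 36 36 36 ∥ a9 7f b8 6f e2.
Inner hash: sum = 205+54+54+54+54+54+54+169+127+184+111+226 = 1346; mod 256 = 66 → 42.
Outer input = (K'⊕opad) ∥ inner = a7 5c 5c 5c 5c 5c 5c ∥ 42.
Outer hash (tag): sum = 167+92+92+92+92+92+92+66 = 785; mod 256 = 17 → 11.

11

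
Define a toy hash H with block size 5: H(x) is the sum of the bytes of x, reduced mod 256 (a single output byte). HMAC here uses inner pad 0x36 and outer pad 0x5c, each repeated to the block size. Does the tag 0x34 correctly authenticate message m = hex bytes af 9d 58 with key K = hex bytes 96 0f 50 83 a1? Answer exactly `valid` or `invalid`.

valid

Key hex bytes 96 0f 50 83 a1 is exactly B = 5 bytes: K' = 96 0f 50 83 a1.
K' ⊕ ipad = a0 39 66 b5 97; K' ⊕ opad = ca 53 0c df fd.
Inner hash: sum = 160+57+102+181+151+175+157+88 = 1071; mod 256 = 47 → 2f.
Outer hash (recomputed tag): sum = 202+83+12+223+253+47 = 820; mod 256 = 52 → 34.
Recomputed tag = 34; claimed = 34 → match.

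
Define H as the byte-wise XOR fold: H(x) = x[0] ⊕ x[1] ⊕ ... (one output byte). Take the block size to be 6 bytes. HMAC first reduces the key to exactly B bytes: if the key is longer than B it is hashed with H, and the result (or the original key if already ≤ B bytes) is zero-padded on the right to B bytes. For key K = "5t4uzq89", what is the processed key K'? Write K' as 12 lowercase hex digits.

|K| = 8 > B = 6, so first hash the key.
H(K): XOR 35⊕74⊕34⊕75⊕7a⊕71⊕38⊕39 = 0a.
Zero-pad H(K) = 0a to 6 bytes: K' = 0a 00 00 00 00 00.

0a0000000000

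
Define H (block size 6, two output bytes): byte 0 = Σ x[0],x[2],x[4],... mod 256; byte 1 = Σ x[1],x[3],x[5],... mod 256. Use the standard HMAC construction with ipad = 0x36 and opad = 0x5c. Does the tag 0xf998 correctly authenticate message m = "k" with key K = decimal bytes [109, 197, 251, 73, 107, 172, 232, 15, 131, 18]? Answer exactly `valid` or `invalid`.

valid

Key decimal bytes [109, 197, 251, 73, 107, 172, 232, 15, 131, 18] = 6d c5 fb 49 6b ac e8 0f 83 12 is 10 bytes > B = 6, so hash it first: H(key) = 3e db, then zero-pad to 6 bytes: K' = 3e db 00 00 00 00.
K' ⊕ ipad = 08 ed 36 36 36 36; K' ⊕ opad = 62 87 5c 5c 5c 5c.
Inner hash: even-index sum = 223 mod 256 = 223; odd-index sum = 345 mod 256 = 89 → df 59.
Outer hash (recomputed tag): even-index sum = 505 mod 256 = 249; odd-index sum = 408 mod 256 = 152 → f9 98.
Recomputed tag = f998; claimed = f998 → match.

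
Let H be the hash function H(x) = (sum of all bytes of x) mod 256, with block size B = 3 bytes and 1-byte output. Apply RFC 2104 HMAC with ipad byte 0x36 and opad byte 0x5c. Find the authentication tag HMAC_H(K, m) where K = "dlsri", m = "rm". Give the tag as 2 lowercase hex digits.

6d

Key "dlsri" = 64 6c 73 72 69 is 5 bytes > B = 3, so hash it first: H(key) = 1e, then zero-pad to 3 bytes: K' = 1e 00 00.
K' ⊕ ipad = 28 36 36.  K' ⊕ opad = 42 5c 5c.
Inner input = (K'⊕ipad) ∥ m = 28 36 36 ∥ 72 6d.
Inner hash: sum = 40+54+54+114+109 = 371; mod 256 = 115 → 73.
Outer input = (K'⊕opad) ∥ inner = 42 5c 5c ∥ 73.
Outer hash (tag): sum = 66+92+92+115 = 365; mod 256 = 109 → 6d.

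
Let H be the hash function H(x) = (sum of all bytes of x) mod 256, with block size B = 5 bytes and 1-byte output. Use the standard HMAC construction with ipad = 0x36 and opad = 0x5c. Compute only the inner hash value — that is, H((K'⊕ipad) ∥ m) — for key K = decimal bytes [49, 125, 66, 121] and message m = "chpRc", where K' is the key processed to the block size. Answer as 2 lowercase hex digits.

3b

Key decimal bytes [49, 125, 66, 121] = 31 7d 42 79 is 4 bytes ≤ B = 5; zero-pad to 5 bytes: K' = 31 7d 42 79 00.
K' ⊕ ipad = 07 4b 74 4f 36.
Inner input = 07 4b 74 4f 36 ∥ 63 68 70 52 63.
Inner hash: sum = 7+75+116+79+54+99+104+112+82+99 = 827; mod 256 = 59 → 3b.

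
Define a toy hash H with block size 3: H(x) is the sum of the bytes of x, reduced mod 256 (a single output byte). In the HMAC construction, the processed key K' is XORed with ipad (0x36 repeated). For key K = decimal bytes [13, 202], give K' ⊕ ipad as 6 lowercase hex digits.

3bfc36

Key decimal bytes [13, 202] = 0d ca is 2 bytes ≤ B = 3; zero-pad to 3 bytes: K' = 0d ca 00.
XOR each byte with 0x36: 0d⊕36=3b, ca⊕36=fc, 00⊕36=36.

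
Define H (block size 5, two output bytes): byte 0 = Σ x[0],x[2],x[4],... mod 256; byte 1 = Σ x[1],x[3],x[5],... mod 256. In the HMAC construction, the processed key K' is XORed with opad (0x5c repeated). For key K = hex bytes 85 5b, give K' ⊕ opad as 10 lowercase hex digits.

Key hex bytes 85 5b is 2 bytes ≤ B = 5; zero-pad to 5 bytes: K' = 85 5b 00 00 00.
XOR each byte with 0x5c: 85⊕5c=d9, 5b⊕5c=07, 00⊕5c=5c, 00⊕5c=5c, 00⊕5c=5c.

d9075c5c5c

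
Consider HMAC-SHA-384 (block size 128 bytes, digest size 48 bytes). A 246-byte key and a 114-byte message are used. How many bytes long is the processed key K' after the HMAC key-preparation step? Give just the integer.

Key is 246 > 128 bytes, so it is hashed to 48 bytes then zero-padded to 128: |K'| = 128.

128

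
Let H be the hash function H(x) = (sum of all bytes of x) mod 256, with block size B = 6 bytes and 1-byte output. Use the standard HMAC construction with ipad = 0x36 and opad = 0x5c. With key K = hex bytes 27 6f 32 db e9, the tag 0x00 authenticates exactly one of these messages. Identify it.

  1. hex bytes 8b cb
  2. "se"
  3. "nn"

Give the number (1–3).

Key hex bytes 27 6f 32 db e9 is 5 bytes ≤ B = 6; zero-pad to 6 bytes: K' = 27 6f 32 db e9 00.
K' ⊕ ipad = 11 59 04 ed df 36; K' ⊕ opad = 7b 33 6e 87 b5 5c.
m1: inner = H(11 59 04 ed df 36 8b cb) = c6; tag = H(7b 33 6e 87 b5 5c c6) = 7a
m2: inner = H(11 59 04 ed df 36 73 65) = 48; tag = H(7b 33 6e 87 b5 5c 48) = fc
m3: inner = H(11 59 04 ed df 36 6e 6e) = 4c; tag = H(7b 33 6e 87 b5 5c 4c) = 00 ← matches

3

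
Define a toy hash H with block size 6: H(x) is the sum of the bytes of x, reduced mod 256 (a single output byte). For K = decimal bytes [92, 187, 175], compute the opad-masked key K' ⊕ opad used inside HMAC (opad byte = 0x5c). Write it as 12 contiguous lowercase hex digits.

Key decimal bytes [92, 187, 175] = 5c bb af is 3 bytes ≤ B = 6; zero-pad to 6 bytes: K' = 5c bb af 00 00 00.
XOR each byte with 0x5c: 5c⊕5c=00, bb⊕5c=e7, af⊕5c=f3, 00⊕5c=5c, 00⊕5c=5c, 00⊕5c=5c.

00e7f35c5c5c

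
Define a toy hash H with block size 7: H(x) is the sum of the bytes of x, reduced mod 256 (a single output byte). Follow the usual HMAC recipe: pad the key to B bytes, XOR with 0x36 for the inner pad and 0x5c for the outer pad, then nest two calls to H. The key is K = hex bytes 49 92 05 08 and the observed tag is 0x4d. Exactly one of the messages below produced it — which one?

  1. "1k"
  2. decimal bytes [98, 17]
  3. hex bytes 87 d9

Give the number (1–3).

Key hex bytes 49 92 05 08 is 4 bytes ≤ B = 7; zero-pad to 7 bytes: K' = 49 92 05 08 00 00 00.
K' ⊕ ipad = 7f a4 33 3e 36 36 36; K' ⊕ opad = 15 ce 59 54 5c 5c 5c.
m1: inner = H(7f a4 33 3e 36 36 36 31 6b) = d2; tag = H(15 ce 59 54 5c 5c 5c d2) = 76
m2: inner = H(7f a4 33 3e 36 36 36 62 11) = a9; tag = H(15 ce 59 54 5c 5c 5c a9) = 4d ← matches
m3: inner = H(7f a4 33 3e 36 36 36 87 d9) = 96; tag = H(15 ce 59 54 5c 5c 5c 96) = 3a

2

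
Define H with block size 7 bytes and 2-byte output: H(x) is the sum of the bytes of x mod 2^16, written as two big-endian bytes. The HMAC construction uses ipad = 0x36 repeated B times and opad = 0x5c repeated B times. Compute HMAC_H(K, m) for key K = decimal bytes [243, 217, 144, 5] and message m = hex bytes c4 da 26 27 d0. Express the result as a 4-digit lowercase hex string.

Key decimal bytes [243, 217, 144, 5] = f3 d9 90 05 is 4 bytes ≤ B = 7; zero-pad to 7 bytes: K' = f3 d9 90 05 00 00 00.
K' ⊕ ipad = c5 ef a6 33 36 36 36.  K' ⊕ opad = af 85 cc 59 5c 5c 5c.
Inner input = (K'⊕ipad) ∥ m = c5 ef a6 33 36 36 36 ∥ c4 da 26 27 d0.
Inner hash: sum = 197+239+166+51+54+54+54+196+218+38+39+208 = 1514 → 05 ea.
Outer input = (K'⊕opad) ∥ inner = af 85 cc 59 5c 5c 5c ∥ 05 ea.
Outer hash (tag): sum = 175+133+204+89+92+92+92+5+234 = 1116 → 04 5c.

045c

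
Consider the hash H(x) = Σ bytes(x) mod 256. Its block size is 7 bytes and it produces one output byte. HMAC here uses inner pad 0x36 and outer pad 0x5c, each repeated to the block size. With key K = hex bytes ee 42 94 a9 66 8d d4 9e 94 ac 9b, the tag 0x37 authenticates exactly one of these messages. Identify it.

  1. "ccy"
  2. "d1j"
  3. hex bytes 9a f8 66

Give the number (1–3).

Key hex bytes ee 42 94 a9 66 8d d4 9e 94 ac 9b is 11 bytes > B = 7, so hash it first: H(key) = ad, then zero-pad to 7 bytes: K' = ad 00 00 00 00 00 00.
K' ⊕ ipad = 9b 36 36 36 36 36 36; K' ⊕ opad = f1 5c 5c 5c 5c 5c 5c.
m1: inner = H(9b 36 36 36 36 36 36 63 63 79) = 1e; tag = H(f1 5c 5c 5c 5c 5c 5c 1e) = 37 ← matches
m2: inner = H(9b 36 36 36 36 36 36 64 31 6a) = de; tag = H(f1 5c 5c 5c 5c 5c 5c de) = f7
m3: inner = H(9b 36 36 36 36 36 36 9a f8 66) = d7; tag = H(f1 5c 5c 5c 5c 5c 5c d7) = f0

1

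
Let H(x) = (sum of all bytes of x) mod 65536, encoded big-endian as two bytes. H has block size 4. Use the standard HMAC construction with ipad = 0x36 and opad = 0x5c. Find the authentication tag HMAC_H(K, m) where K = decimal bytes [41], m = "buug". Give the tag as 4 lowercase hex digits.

Key decimal bytes [41] = 29 is 1 byte ≤ B = 4; zero-pad to 4 bytes: K' = 29 00 00 00.
K' ⊕ ipad = 1f 36 36 36.  K' ⊕ opad = 75 5c 5c 5c.
Inner input = (K'⊕ipad) ∥ m = 1f 36 36 36 ∥ 62 75 75 67.
Inner hash: sum = 31+54+54+54+98+117+117+103 = 628 → 02 74.
Outer input = (K'⊕opad) ∥ inner = 75 5c 5c 5c ∥ 02 74.
Outer hash (tag): sum = 117+92+92+92+2+116 = 511 → 01 ff.

01ff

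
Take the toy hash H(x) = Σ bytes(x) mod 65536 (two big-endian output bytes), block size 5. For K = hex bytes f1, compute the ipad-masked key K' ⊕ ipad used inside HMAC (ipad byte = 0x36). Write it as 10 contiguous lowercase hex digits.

Key hex bytes f1 is 1 byte ≤ B = 5; zero-pad to 5 bytes: K' = f1 00 00 00 00.
XOR each byte with 0x36: f1⊕36=c7, 00⊕36=36, 00⊕36=36, 00⊕36=36, 00⊕36=36.

c736363636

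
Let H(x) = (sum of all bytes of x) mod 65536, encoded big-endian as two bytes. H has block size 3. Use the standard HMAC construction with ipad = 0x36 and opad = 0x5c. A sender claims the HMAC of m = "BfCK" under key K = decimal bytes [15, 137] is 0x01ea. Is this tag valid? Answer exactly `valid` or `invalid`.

valid

Key decimal bytes [15, 137] = 0f 89 is 2 bytes ≤ B = 3; zero-pad to 3 bytes: K' = 0f 89 00.
K' ⊕ ipad = 39 bf 36; K' ⊕ opad = 53 d5 5c.
Inner hash: sum = 57+191+54+66+102+67+75 = 612 → 02 64.
Outer hash (recomputed tag): sum = 83+213+92+2+100 = 490 → 01 ea.
Recomputed tag = 01ea; claimed = 01ea → match.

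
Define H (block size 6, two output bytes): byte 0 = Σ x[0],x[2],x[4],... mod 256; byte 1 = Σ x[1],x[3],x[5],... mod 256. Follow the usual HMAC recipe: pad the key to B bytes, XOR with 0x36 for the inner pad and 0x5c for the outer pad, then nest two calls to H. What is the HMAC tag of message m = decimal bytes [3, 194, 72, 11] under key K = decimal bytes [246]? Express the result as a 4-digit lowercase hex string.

Key decimal bytes [246] = f6 is 1 byte ≤ B = 6; zero-pad to 6 bytes: K' = f6 00 00 00 00 00.
K' ⊕ ipad = c0 36 36 36 36 36.  K' ⊕ opad = aa 5c 5c 5c 5c 5c.
Inner input = (K'⊕ipad) ∥ m = c0 36 36 36 36 36 ∥ 03 c2 48 0b.
Inner hash: even-index sum = 375 mod 256 = 119; odd-index sum = 367 mod 256 = 111 → 77 6f.
Outer input = (K'⊕opad) ∥ inner = aa 5c 5c 5c 5c 5c ∥ 77 6f.
Outer hash (tag): even-index sum = 473 mod 256 = 217; odd-index sum = 387 mod 256 = 131 → d9 83.

d983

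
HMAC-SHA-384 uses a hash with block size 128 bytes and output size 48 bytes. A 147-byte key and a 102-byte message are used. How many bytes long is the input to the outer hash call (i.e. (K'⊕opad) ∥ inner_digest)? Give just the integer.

Key is 147 > 128 bytes, so it is hashed to 48 bytes then zero-padded to 128: |K'| = 128.
Outer input = (K'⊕opad) ∥ H(inner) → 128 + 48 = 176 bytes.

176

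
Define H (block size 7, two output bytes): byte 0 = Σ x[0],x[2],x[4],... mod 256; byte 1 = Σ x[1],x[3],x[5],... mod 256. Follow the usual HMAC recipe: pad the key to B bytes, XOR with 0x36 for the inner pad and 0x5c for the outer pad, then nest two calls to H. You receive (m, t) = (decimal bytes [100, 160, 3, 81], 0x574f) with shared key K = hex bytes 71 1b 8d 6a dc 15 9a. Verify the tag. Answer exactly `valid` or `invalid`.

valid

Key hex bytes 71 1b 8d 6a dc 15 9a is exactly B = 7 bytes: K' = 71 1b 8d 6a dc 15 9a.
K' ⊕ ipad = 47 2d bb 5c ea 23 ac; K' ⊕ opad = 2d 47 d1 36 80 49 c6.
Inner hash: even-index sum = 905 mod 256 = 137; odd-index sum = 275 mod 256 = 19 → 89 13.
Outer hash (recomputed tag): even-index sum = 599 mod 256 = 87; odd-index sum = 335 mod 256 = 79 → 57 4f.
Recomputed tag = 574f; claimed = 574f → match.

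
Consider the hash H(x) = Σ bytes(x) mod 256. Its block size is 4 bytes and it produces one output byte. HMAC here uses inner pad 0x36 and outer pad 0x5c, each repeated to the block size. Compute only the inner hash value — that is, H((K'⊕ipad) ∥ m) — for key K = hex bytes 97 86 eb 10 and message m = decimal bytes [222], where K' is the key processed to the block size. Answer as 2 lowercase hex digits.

Key hex bytes 97 86 eb 10 is exactly B = 4 bytes: K' = 97 86 eb 10.
K' ⊕ ipad = a1 b0 dd 26.
Inner input = a1 b0 dd 26 ∥ de.
Inner hash: sum = 161+176+221+38+222 = 818; mod 256 = 50 → 32.

32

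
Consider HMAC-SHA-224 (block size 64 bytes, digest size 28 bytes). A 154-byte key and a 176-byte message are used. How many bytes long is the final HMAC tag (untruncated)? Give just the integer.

28

The tag is one SHA-224 digest: 28 bytes.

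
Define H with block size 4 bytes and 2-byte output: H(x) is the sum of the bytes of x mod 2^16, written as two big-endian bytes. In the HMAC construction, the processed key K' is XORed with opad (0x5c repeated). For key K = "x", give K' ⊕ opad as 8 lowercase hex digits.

245c5c5c

Key "x" = 78 is 1 byte ≤ B = 4; zero-pad to 4 bytes: K' = 78 00 00 00.
XOR each byte with 0x5c: 78⊕5c=24, 00⊕5c=5c, 00⊕5c=5c, 00⊕5c=5c.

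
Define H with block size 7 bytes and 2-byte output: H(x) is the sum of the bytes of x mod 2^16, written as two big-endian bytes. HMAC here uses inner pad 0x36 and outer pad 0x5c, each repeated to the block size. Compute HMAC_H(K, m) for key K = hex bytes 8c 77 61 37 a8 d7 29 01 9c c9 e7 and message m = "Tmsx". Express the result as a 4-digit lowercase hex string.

Key hex bytes 8c 77 61 37 a8 d7 29 01 9c c9 e7 is 11 bytes > B = 7, so hash it first: H(key) = 05 90, then zero-pad to 7 bytes: K' = 05 90 00 00 00 00 00.
K' ⊕ ipad = 33 a6 36 36 36 36 36.  K' ⊕ opad = 59 cc 5c 5c 5c 5c 5c.
Inner input = (K'⊕ipad) ∥ m = 33 a6 36 36 36 36 36 ∥ 54 6d 73 78.
Inner hash: sum = 51+166+54+54+54+54+54+84+109+115+120 = 915 → 03 93.
Outer input = (K'⊕opad) ∥ inner = 59 cc 5c 5c 5c 5c 5c ∥ 03 93.
Outer hash (tag): sum = 89+204+92+92+92+92+92+3+147 = 903 → 03 87.

0387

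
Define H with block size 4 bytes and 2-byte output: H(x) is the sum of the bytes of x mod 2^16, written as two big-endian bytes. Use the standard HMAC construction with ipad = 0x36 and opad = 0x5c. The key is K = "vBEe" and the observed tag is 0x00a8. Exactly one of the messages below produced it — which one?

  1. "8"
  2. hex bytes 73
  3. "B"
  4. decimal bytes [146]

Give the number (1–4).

Key "vBEe" = 76 42 45 65 is exactly B = 4 bytes: K' = 76 42 45 65.
K' ⊕ ipad = 40 74 73 53; K' ⊕ opad = 2a 1e 19 39.
m1: inner = H(40 74 73 53 38) = 01 b2; tag = H(2a 1e 19 39 01 b2) = 014d
m2: inner = H(40 74 73 53 73) = 01 ed; tag = H(2a 1e 19 39 01 ed) = 0188
m3: inner = H(40 74 73 53 42) = 01 bc; tag = H(2a 1e 19 39 01 bc) = 0157
m4: inner = H(40 74 73 53 92) = 02 0c; tag = H(2a 1e 19 39 02 0c) = 00a8 ← matches

4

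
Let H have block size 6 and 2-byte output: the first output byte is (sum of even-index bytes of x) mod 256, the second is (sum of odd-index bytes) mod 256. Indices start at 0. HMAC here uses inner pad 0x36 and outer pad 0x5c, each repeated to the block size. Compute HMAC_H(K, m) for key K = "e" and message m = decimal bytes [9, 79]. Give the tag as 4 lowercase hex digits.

Key "e" = 65 is 1 byte ≤ B = 6; zero-pad to 6 bytes: K' = 65 00 00 00 00 00.
K' ⊕ ipad = 53 36 36 36 36 36.  K' ⊕ opad = 39 5c 5c 5c 5c 5c.
Inner input = (K'⊕ipad) ∥ m = 53 36 36 36 36 36 ∥ 09 4f.
Inner hash: even-index sum = 200 mod 256 = 200; odd-index sum = 241 mod 256 = 241 → c8 f1.
Outer input = (K'⊕opad) ∥ inner = 39 5c 5c 5c 5c 5c ∥ c8 f1.
Outer hash (tag): even-index sum = 441 mod 256 = 185; odd-index sum = 517 mod 256 = 5 → b9 05.

b905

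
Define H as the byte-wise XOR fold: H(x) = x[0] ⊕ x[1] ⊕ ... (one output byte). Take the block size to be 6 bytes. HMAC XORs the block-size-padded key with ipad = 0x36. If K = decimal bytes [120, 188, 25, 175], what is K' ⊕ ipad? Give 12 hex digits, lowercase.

4e8a2f993636

Key decimal bytes [120, 188, 25, 175] = 78 bc 19 af is 4 bytes ≤ B = 6; zero-pad to 6 bytes: K' = 78 bc 19 af 00 00.
XOR each byte with 0x36: 78⊕36=4e, bc⊕36=8a, 19⊕36=2f, af⊕36=99, 00⊕36=36, 00⊕36=36.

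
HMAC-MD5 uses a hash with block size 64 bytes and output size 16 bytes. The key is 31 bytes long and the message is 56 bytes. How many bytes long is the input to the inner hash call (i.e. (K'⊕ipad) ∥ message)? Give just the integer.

Key is 31 ≤ 64 bytes, zero-padded: |K'| = 64.
Inner input = (K'⊕ipad) ∥ m → 64 + 56 = 120 bytes.

120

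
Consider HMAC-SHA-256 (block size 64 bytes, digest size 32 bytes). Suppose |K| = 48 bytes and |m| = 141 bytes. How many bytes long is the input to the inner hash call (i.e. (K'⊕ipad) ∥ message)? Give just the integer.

205

Key is 48 ≤ 64 bytes, zero-padded: |K'| = 64.
Inner input = (K'⊕ipad) ∥ m → 64 + 141 = 205 bytes.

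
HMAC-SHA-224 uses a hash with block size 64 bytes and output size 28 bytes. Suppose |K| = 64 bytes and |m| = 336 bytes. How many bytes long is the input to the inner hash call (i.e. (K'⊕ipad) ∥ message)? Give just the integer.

Key is 64 ≤ 64 bytes, zero-padded: |K'| = 64.
Inner input = (K'⊕ipad) ∥ m → 64 + 336 = 400 bytes.

400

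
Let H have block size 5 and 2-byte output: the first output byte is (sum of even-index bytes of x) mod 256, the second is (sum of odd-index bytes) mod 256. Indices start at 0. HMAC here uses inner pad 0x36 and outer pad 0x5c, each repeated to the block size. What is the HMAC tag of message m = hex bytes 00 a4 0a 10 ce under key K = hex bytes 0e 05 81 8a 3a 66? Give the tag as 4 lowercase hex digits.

1e24

Key hex bytes 0e 05 81 8a 3a 66 is 6 bytes > B = 5, so hash it first: H(key) = c9 f5, then zero-pad to 5 bytes: K' = c9 f5 00 00 00.
K' ⊕ ipad = ff c3 36 36 36.  K' ⊕ opad = 95 a9 5c 5c 5c.
Inner input = (K'⊕ipad) ∥ m = ff c3 36 36 36 ∥ 00 a4 0a 10 ce.
Inner hash: even-index sum = 543 mod 256 = 31; odd-index sum = 465 mod 256 = 209 → 1f d1.
Outer input = (K'⊕opad) ∥ inner = 95 a9 5c 5c 5c ∥ 1f d1.
Outer hash (tag): even-index sum = 542 mod 256 = 30; odd-index sum = 292 mod 256 = 36 → 1e 24.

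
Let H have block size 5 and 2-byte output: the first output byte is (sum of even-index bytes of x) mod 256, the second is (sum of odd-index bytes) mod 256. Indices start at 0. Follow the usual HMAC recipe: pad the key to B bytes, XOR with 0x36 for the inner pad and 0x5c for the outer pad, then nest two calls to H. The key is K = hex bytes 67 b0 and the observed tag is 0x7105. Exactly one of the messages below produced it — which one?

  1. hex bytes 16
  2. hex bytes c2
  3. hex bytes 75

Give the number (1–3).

Key hex bytes 67 b0 is 2 bytes ≤ B = 5; zero-pad to 5 bytes: K' = 67 b0 00 00 00.
K' ⊕ ipad = 51 86 36 36 36; K' ⊕ opad = 3b ec 5c 5c 5c.
m1: inner = H(51 86 36 36 36 16) = bd d2; tag = H(3b ec 5c 5c 5c bd d2) = c505
m2: inner = H(51 86 36 36 36 c2) = bd 7e; tag = H(3b ec 5c 5c 5c bd 7e) = 7105 ← matches
m3: inner = H(51 86 36 36 36 75) = bd 31; tag = H(3b ec 5c 5c 5c bd 31) = 2405

2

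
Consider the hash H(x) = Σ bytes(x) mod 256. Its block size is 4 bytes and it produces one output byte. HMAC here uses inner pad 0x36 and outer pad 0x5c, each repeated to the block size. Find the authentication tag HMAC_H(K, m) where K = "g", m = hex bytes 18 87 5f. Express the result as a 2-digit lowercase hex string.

Key "g" = 67 is 1 byte ≤ B = 4; zero-pad to 4 bytes: K' = 67 00 00 00.
K' ⊕ ipad = 51 36 36 36.  K' ⊕ opad = 3b 5c 5c 5c.
Inner input = (K'⊕ipad) ∥ m = 51 36 36 36 ∥ 18 87 5f.
Inner hash: sum = 81+54+54+54+24+135+95 = 497; mod 256 = 241 → f1.
Outer input = (K'⊕opad) ∥ inner = 3b 5c 5c 5c ∥ f1.
Outer hash (tag): sum = 59+92+92+92+241 = 576; mod 256 = 64 → 40.

40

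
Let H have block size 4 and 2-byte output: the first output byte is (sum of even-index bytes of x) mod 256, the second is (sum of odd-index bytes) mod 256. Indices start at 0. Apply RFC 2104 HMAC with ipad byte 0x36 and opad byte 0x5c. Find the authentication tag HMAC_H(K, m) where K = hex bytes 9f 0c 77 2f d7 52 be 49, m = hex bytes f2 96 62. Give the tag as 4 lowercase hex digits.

Key hex bytes 9f 0c 77 2f d7 52 be 49 is 8 bytes > B = 4, so hash it first: H(key) = ab d6, then zero-pad to 4 bytes: K' = ab d6 00 00.
K' ⊕ ipad = 9d e0 36 36.  K' ⊕ opad = f7 8a 5c 5c.
Inner input = (K'⊕ipad) ∥ m = 9d e0 36 36 ∥ f2 96 62.
Inner hash: even-index sum = 551 mod 256 = 39; odd-index sum = 428 mod 256 = 172 → 27 ac.
Outer input = (K'⊕opad) ∥ inner = f7 8a 5c 5c ∥ 27 ac.
Outer hash (tag): even-index sum = 378 mod 256 = 122; odd-index sum = 402 mod 256 = 146 → 7a 92.

7a92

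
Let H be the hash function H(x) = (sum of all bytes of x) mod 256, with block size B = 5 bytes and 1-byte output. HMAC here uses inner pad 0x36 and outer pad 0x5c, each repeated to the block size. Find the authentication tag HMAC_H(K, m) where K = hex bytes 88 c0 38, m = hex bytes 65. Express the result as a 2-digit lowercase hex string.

Key hex bytes 88 c0 38 is 3 bytes ≤ B = 5; zero-pad to 5 bytes: K' = 88 c0 38 00 00.
K' ⊕ ipad = be f6 0e 36 36.  K' ⊕ opad = d4 9c 64 5c 5c.
Inner input = (K'⊕ipad) ∥ m = be f6 0e 36 36 ∥ 65.
Inner hash: sum = 190+246+14+54+54+101 = 659; mod 256 = 147 → 93.
Outer input = (K'⊕opad) ∥ inner = d4 9c 64 5c 5c ∥ 93.
Outer hash (tag): sum = 212+156+100+92+92+147 = 799; mod 256 = 31 → 1f.

1f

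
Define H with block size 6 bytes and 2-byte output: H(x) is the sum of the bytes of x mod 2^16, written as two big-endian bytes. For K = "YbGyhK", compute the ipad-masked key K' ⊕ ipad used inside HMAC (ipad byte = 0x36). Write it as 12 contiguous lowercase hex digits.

6f54714f5e7d

Key "YbGyhK" = 59 62 47 79 68 4b is exactly B = 6 bytes: K' = 59 62 47 79 68 4b.
XOR each byte with 0x36: 59⊕36=6f, 62⊕36=54, 47⊕36=71, 79⊕36=4f, 68⊕36=5e, 4b⊕36=7d.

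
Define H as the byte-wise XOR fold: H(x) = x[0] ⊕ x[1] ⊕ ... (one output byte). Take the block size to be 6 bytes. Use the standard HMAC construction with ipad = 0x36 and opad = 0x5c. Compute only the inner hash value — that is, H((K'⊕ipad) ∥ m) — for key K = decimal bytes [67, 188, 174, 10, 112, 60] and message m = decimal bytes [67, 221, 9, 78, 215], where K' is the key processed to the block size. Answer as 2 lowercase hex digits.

Key decimal bytes [67, 188, 174, 10, 112, 60] = 43 bc ae 0a 70 3c is exactly B = 6 bytes: K' = 43 bc ae 0a 70 3c.
K' ⊕ ipad = 75 8a 98 3c 46 0a.
Inner input = 75 8a 98 3c 46 0a ∥ 43 dd 09 4e d7.
Inner hash: XOR 75⊕8a⊕98⊕3c⊕46⊕0a⊕43⊕dd⊕09⊕4e⊕d7 = 19.

19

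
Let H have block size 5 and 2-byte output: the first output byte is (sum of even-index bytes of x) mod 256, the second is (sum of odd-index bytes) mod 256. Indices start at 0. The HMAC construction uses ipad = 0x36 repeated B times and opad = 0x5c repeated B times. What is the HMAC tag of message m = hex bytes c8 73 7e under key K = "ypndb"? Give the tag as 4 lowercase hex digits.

73d2

Key "ypndb" = 79 70 6e 64 62 is exactly B = 5 bytes: K' = 79 70 6e 64 62.
K' ⊕ ipad = 4f 46 58 52 54.  K' ⊕ opad = 25 2c 32 38 3e.
Inner input = (K'⊕ipad) ∥ m = 4f 46 58 52 54 ∥ c8 73 7e.
Inner hash: even-index sum = 366 mod 256 = 110; odd-index sum = 478 mod 256 = 222 → 6e de.
Outer input = (K'⊕opad) ∥ inner = 25 2c 32 38 3e ∥ 6e de.
Outer hash (tag): even-index sum = 371 mod 256 = 115; odd-index sum = 210 mod 256 = 210 → 73 d2.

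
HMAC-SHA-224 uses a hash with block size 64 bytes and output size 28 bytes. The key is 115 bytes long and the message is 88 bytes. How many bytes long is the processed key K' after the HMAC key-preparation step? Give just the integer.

Key is 115 > 64 bytes, so it is hashed to 28 bytes then zero-padded to 64: |K'| = 64.

64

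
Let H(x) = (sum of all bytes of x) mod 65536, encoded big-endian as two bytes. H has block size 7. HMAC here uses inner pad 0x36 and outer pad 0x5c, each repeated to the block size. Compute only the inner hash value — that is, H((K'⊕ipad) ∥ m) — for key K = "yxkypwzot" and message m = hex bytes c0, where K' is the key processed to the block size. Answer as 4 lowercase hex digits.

Key "yxkypwzot" = 79 78 6b 79 70 77 7a 6f 74 is 9 bytes > B = 7, so hash it first: H(key) = 04 19, then zero-pad to 7 bytes: K' = 04 19 00 00 00 00 00.
K' ⊕ ipad = 32 2f 36 36 36 36 36.
Inner input = 32 2f 36 36 36 36 36 ∥ c0.
Inner hash: sum = 50+47+54+54+54+54+54+192 = 559 → 02 2f.

022f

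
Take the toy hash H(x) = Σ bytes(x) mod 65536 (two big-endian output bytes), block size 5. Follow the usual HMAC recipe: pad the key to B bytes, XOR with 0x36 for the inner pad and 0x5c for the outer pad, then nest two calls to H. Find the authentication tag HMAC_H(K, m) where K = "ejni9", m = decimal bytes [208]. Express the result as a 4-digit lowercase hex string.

0182

Key "ejni9" = 65 6a 6e 69 39 is exactly B = 5 bytes: K' = 65 6a 6e 69 39.
K' ⊕ ipad = 53 5c 58 5f 0f.  K' ⊕ opad = 39 36 32 35 65.
Inner input = (K'⊕ipad) ∥ m = 53 5c 58 5f 0f ∥ d0.
Inner hash: sum = 83+92+88+95+15+208 = 581 → 02 45.
Outer input = (K'⊕opad) ∥ inner = 39 36 32 35 65 ∥ 02 45.
Outer hash (tag): sum = 57+54+50+53+101+2+69 = 386 → 01 82.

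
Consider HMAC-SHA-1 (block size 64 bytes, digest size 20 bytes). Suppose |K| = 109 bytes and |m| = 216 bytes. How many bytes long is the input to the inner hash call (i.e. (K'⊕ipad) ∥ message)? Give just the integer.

Key is 109 > 64 bytes, so it is hashed to 20 bytes then zero-padded to 64: |K'| = 64.
Inner input = (K'⊕ipad) ∥ m → 64 + 216 = 280 bytes.

280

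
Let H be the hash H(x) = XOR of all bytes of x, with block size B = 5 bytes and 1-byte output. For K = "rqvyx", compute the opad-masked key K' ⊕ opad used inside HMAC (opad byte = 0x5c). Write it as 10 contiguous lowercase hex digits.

2e2d2a2524

Key "rqvyx" = 72 71 76 79 78 is exactly B = 5 bytes: K' = 72 71 76 79 78.
XOR each byte with 0x5c: 72⊕5c=2e, 71⊕5c=2d, 76⊕5c=2a, 79⊕5c=25, 78⊕5c=24.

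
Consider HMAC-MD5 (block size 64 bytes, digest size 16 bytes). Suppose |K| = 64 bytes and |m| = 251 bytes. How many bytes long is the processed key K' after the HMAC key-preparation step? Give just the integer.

Key is 64 ≤ 64 bytes, zero-padded: |K'| = 64.

64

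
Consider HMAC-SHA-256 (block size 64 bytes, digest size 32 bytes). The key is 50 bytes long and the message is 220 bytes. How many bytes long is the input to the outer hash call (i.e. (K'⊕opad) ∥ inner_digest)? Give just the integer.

96

Key is 50 ≤ 64 bytes, zero-padded: |K'| = 64.
Outer input = (K'⊕opad) ∥ H(inner) → 64 + 32 = 96 bytes.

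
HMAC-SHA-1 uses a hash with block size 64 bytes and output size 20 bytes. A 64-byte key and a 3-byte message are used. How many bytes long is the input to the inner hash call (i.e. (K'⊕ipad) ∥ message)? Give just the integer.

Key is 64 ≤ 64 bytes, zero-padded: |K'| = 64.
Inner input = (K'⊕ipad) ∥ m → 64 + 3 = 67 bytes.

67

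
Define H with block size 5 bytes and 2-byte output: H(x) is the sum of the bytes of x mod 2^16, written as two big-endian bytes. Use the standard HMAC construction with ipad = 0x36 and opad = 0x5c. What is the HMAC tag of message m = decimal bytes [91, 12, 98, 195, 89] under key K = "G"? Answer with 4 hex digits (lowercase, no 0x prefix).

Key "G" = 47 is 1 byte ≤ B = 5; zero-pad to 5 bytes: K' = 47 00 00 00 00.
K' ⊕ ipad = 71 36 36 36 36.  K' ⊕ opad = 1b 5c 5c 5c 5c.
Inner input = (K'⊕ipad) ∥ m = 71 36 36 36 36 ∥ 5b 0c 62 c3 59.
Inner hash: sum = 113+54+54+54+54+91+12+98+195+89 = 814 → 03 2e.
Outer input = (K'⊕opad) ∥ inner = 1b 5c 5c 5c 5c ∥ 03 2e.
Outer hash (tag): sum = 27+92+92+92+92+3+46 = 444 → 01 bc.

01bc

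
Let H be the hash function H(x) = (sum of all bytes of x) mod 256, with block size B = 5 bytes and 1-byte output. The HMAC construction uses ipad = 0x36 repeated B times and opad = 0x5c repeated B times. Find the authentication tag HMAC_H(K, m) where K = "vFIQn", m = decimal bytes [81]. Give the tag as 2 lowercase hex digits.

d7

Key "vFIQn" = 76 46 49 51 6e is exactly B = 5 bytes: K' = 76 46 49 51 6e.
K' ⊕ ipad = 40 70 7f 67 58.  K' ⊕ opad = 2a 1a 15 0d 32.
Inner input = (K'⊕ipad) ∥ m = 40 70 7f 67 58 ∥ 51.
Inner hash: sum = 64+112+127+103+88+81 = 575; mod 256 = 63 → 3f.
Outer input = (K'⊕opad) ∥ inner = 2a 1a 15 0d 32 ∥ 3f.
Outer hash (tag): sum = 42+26+21+13+50+63 = 215 → d7.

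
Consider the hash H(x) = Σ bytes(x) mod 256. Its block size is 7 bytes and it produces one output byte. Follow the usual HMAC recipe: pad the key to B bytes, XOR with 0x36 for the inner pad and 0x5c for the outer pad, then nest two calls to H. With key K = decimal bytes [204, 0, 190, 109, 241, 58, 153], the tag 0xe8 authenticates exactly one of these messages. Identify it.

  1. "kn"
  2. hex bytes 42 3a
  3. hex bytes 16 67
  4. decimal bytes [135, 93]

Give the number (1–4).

Key decimal bytes [204, 0, 190, 109, 241, 58, 153] = cc 00 be 6d f1 3a 99 is exactly B = 7 bytes: K' = cc 00 be 6d f1 3a 99.
K' ⊕ ipad = fa 36 88 5b c7 0c af; K' ⊕ opad = 90 5c e2 31 ad 66 c5.
m1: inner = H(fa 36 88 5b c7 0c af 6b 6e) = 6e; tag = H(90 5c e2 31 ad 66 c5 6e) = 45
m2: inner = H(fa 36 88 5b c7 0c af 42 3a) = 11; tag = H(90 5c e2 31 ad 66 c5 11) = e8 ← matches
m3: inner = H(fa 36 88 5b c7 0c af 16 67) = 12; tag = H(90 5c e2 31 ad 66 c5 12) = e9
m4: inner = H(fa 36 88 5b c7 0c af 87 5d) = 79; tag = H(90 5c e2 31 ad 66 c5 79) = 50

2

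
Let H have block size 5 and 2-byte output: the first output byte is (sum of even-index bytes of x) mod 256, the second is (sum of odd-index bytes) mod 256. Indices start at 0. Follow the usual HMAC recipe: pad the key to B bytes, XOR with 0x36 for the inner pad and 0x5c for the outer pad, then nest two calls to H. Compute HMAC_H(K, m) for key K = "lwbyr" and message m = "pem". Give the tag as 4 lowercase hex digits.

Key "lwbyr" = 6c 77 62 79 72 is exactly B = 5 bytes: K' = 6c 77 62 79 72.
K' ⊕ ipad = 5a 41 54 4f 44.  K' ⊕ opad = 30 2b 3e 25 2e.
Inner input = (K'⊕ipad) ∥ m = 5a 41 54 4f 44 ∥ 70 65 6d.
Inner hash: even-index sum = 343 mod 256 = 87; odd-index sum = 365 mod 256 = 109 → 57 6d.
Outer input = (K'⊕opad) ∥ inner = 30 2b 3e 25 2e ∥ 57 6d.
Outer hash (tag): even-index sum = 265 mod 256 = 9; odd-index sum = 167 mod 256 = 167 → 09 a7.

09a7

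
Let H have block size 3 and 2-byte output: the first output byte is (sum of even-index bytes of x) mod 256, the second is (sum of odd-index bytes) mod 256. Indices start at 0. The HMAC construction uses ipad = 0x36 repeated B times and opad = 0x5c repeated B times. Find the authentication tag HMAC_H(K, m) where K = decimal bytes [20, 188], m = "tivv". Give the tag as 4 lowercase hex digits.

Key decimal bytes [20, 188] = 14 bc is 2 bytes ≤ B = 3; zero-pad to 3 bytes: K' = 14 bc 00.
K' ⊕ ipad = 22 8a 36.  K' ⊕ opad = 48 e0 5c.
Inner input = (K'⊕ipad) ∥ m = 22 8a 36 ∥ 74 69 76 76.
Inner hash: even-index sum = 311 mod 256 = 55; odd-index sum = 372 mod 256 = 116 → 37 74.
Outer input = (K'⊕opad) ∥ inner = 48 e0 5c ∥ 37 74.
Outer hash (tag): even-index sum = 280 mod 256 = 24; odd-index sum = 279 mod 256 = 23 → 18 17.

1817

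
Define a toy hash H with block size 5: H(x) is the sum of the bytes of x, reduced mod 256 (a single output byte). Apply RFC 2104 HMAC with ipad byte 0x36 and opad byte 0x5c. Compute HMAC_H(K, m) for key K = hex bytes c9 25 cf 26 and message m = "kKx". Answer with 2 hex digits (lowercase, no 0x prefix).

f6

Key hex bytes c9 25 cf 26 is 4 bytes ≤ B = 5; zero-pad to 5 bytes: K' = c9 25 cf 26 00.
K' ⊕ ipad = ff 13 f9 10 36.  K' ⊕ opad = 95 79 93 7a 5c.
Inner input = (K'⊕ipad) ∥ m = ff 13 f9 10 36 ∥ 6b 4b 78.
Inner hash: sum = 255+19+249+16+54+107+75+120 = 895; mod 256 = 127 → 7f.
Outer input = (K'⊕opad) ∥ inner = 95 79 93 7a 5c ∥ 7f.
Outer hash (tag): sum = 149+121+147+122+92+127 = 758; mod 256 = 246 → f6.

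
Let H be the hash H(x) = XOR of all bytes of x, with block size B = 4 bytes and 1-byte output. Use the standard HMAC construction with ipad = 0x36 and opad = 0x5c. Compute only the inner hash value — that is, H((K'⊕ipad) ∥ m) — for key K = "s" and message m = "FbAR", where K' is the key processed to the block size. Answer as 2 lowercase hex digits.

44

Key "s" = 73 is 1 byte ≤ B = 4; zero-pad to 4 bytes: K' = 73 00 00 00.
K' ⊕ ipad = 45 36 36 36.
Inner input = 45 36 36 36 ∥ 46 62 41 52.
Inner hash: XOR 45⊕36⊕36⊕36⊕46⊕62⊕41⊕52 = 44.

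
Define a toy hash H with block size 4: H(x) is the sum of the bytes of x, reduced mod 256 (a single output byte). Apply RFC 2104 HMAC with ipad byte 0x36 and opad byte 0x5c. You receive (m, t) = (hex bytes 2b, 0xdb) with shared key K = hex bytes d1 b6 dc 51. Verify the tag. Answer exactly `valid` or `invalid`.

Key hex bytes d1 b6 dc 51 is exactly B = 4 bytes: K' = d1 b6 dc 51.
K' ⊕ ipad = e7 80 ea 67; K' ⊕ opad = 8d ea 80 0d.
Inner hash: sum = 231+128+234+103+43 = 739; mod 256 = 227 → e3.
Outer hash (recomputed tag): sum = 141+234+128+13+227 = 743; mod 256 = 231 → e7.
Recomputed tag = e7; claimed = db → mismatch.

invalid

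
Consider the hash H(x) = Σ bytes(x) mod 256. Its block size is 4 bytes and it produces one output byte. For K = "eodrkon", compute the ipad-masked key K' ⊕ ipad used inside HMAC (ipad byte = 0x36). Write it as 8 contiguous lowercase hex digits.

c4363636

Key "eodrkon" = 65 6f 64 72 6b 6f 6e is 7 bytes > B = 4, so hash it first: H(key) = f2, then zero-pad to 4 bytes: K' = f2 00 00 00.
XOR each byte with 0x36: f2⊕36=c4, 00⊕36=36, 00⊕36=36, 00⊕36=36.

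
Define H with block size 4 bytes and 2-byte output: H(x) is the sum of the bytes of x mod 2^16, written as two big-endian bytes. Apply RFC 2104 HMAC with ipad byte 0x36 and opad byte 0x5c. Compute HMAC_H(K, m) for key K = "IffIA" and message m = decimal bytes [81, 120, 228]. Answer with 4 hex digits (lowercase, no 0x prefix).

Key "IffIA" = 49 66 66 49 41 is 5 bytes > B = 4, so hash it first: H(key) = 01 9f, then zero-pad to 4 bytes: K' = 01 9f 00 00.
K' ⊕ ipad = 37 a9 36 36.  K' ⊕ opad = 5d c3 5c 5c.
Inner input = (K'⊕ipad) ∥ m = 37 a9 36 36 ∥ 51 78 e4.
Inner hash: sum = 55+169+54+54+81+120+228 = 761 → 02 f9.
Outer input = (K'⊕opad) ∥ inner = 5d c3 5c 5c ∥ 02 f9.
Outer hash (tag): sum = 93+195+92+92+2+249 = 723 → 02 d3.

02d3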